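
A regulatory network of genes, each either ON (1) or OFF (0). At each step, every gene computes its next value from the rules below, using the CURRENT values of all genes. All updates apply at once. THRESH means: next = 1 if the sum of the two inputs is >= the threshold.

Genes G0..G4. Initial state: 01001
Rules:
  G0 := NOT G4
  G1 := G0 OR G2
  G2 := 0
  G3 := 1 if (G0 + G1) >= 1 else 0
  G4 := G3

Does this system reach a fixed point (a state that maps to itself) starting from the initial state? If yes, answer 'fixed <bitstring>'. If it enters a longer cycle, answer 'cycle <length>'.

Step 0: 01001
Step 1: G0=NOT G4=NOT 1=0 G1=G0|G2=0|0=0 G2=0(const) G3=(0+1>=1)=1 G4=G3=0 -> 00010
Step 2: G0=NOT G4=NOT 0=1 G1=G0|G2=0|0=0 G2=0(const) G3=(0+0>=1)=0 G4=G3=1 -> 10001
Step 3: G0=NOT G4=NOT 1=0 G1=G0|G2=1|0=1 G2=0(const) G3=(1+0>=1)=1 G4=G3=0 -> 01010
Step 4: G0=NOT G4=NOT 0=1 G1=G0|G2=0|0=0 G2=0(const) G3=(0+1>=1)=1 G4=G3=1 -> 10011
Step 5: G0=NOT G4=NOT 1=0 G1=G0|G2=1|0=1 G2=0(const) G3=(1+0>=1)=1 G4=G3=1 -> 01011
Step 6: G0=NOT G4=NOT 1=0 G1=G0|G2=0|0=0 G2=0(const) G3=(0+1>=1)=1 G4=G3=1 -> 00011
Step 7: G0=NOT G4=NOT 1=0 G1=G0|G2=0|0=0 G2=0(const) G3=(0+0>=1)=0 G4=G3=1 -> 00001
Step 8: G0=NOT G4=NOT 1=0 G1=G0|G2=0|0=0 G2=0(const) G3=(0+0>=1)=0 G4=G3=0 -> 00000
Step 9: G0=NOT G4=NOT 0=1 G1=G0|G2=0|0=0 G2=0(const) G3=(0+0>=1)=0 G4=G3=0 -> 10000
Step 10: G0=NOT G4=NOT 0=1 G1=G0|G2=1|0=1 G2=0(const) G3=(1+0>=1)=1 G4=G3=0 -> 11010
Step 11: G0=NOT G4=NOT 0=1 G1=G0|G2=1|0=1 G2=0(const) G3=(1+1>=1)=1 G4=G3=1 -> 11011
Step 12: G0=NOT G4=NOT 1=0 G1=G0|G2=1|0=1 G2=0(const) G3=(1+1>=1)=1 G4=G3=1 -> 01011
Cycle of length 7 starting at step 5 -> no fixed point

Answer: cycle 7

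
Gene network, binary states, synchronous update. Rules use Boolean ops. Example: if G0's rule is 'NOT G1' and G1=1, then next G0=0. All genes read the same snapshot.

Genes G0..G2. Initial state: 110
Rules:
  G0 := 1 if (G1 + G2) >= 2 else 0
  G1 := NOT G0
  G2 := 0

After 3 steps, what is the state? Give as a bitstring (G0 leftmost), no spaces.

Step 1: G0=(1+0>=2)=0 G1=NOT G0=NOT 1=0 G2=0(const) -> 000
Step 2: G0=(0+0>=2)=0 G1=NOT G0=NOT 0=1 G2=0(const) -> 010
Step 3: G0=(1+0>=2)=0 G1=NOT G0=NOT 0=1 G2=0(const) -> 010

010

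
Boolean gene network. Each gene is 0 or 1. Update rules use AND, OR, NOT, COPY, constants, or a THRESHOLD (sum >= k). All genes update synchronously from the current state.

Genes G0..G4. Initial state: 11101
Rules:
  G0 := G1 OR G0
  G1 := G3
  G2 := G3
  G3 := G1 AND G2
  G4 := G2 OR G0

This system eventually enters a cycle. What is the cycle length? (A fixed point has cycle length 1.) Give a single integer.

Answer: 2

Derivation:
Step 0: 11101
Step 1: G0=G1|G0=1|1=1 G1=G3=0 G2=G3=0 G3=G1&G2=1&1=1 G4=G2|G0=1|1=1 -> 10011
Step 2: G0=G1|G0=0|1=1 G1=G3=1 G2=G3=1 G3=G1&G2=0&0=0 G4=G2|G0=0|1=1 -> 11101
State from step 2 equals state from step 0 -> cycle length 2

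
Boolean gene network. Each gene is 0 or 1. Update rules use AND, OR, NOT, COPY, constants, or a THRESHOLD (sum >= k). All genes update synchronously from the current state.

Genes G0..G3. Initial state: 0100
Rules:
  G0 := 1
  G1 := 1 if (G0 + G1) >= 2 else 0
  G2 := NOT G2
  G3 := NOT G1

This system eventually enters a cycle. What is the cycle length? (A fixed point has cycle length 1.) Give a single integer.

Step 0: 0100
Step 1: G0=1(const) G1=(0+1>=2)=0 G2=NOT G2=NOT 0=1 G3=NOT G1=NOT 1=0 -> 1010
Step 2: G0=1(const) G1=(1+0>=2)=0 G2=NOT G2=NOT 1=0 G3=NOT G1=NOT 0=1 -> 1001
Step 3: G0=1(const) G1=(1+0>=2)=0 G2=NOT G2=NOT 0=1 G3=NOT G1=NOT 0=1 -> 1011
Step 4: G0=1(const) G1=(1+0>=2)=0 G2=NOT G2=NOT 1=0 G3=NOT G1=NOT 0=1 -> 1001
State from step 4 equals state from step 2 -> cycle length 2

Answer: 2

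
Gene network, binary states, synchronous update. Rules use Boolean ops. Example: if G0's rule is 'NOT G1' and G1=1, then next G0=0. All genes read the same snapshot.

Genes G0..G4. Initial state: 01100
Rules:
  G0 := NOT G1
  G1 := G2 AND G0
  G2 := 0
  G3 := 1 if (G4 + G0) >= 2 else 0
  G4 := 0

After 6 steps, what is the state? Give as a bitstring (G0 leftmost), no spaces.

Step 1: G0=NOT G1=NOT 1=0 G1=G2&G0=1&0=0 G2=0(const) G3=(0+0>=2)=0 G4=0(const) -> 00000
Step 2: G0=NOT G1=NOT 0=1 G1=G2&G0=0&0=0 G2=0(const) G3=(0+0>=2)=0 G4=0(const) -> 10000
Step 3: G0=NOT G1=NOT 0=1 G1=G2&G0=0&1=0 G2=0(const) G3=(0+1>=2)=0 G4=0(const) -> 10000
Step 4: G0=NOT G1=NOT 0=1 G1=G2&G0=0&1=0 G2=0(const) G3=(0+1>=2)=0 G4=0(const) -> 10000
Step 5: G0=NOT G1=NOT 0=1 G1=G2&G0=0&1=0 G2=0(const) G3=(0+1>=2)=0 G4=0(const) -> 10000
Step 6: G0=NOT G1=NOT 0=1 G1=G2&G0=0&1=0 G2=0(const) G3=(0+1>=2)=0 G4=0(const) -> 10000

10000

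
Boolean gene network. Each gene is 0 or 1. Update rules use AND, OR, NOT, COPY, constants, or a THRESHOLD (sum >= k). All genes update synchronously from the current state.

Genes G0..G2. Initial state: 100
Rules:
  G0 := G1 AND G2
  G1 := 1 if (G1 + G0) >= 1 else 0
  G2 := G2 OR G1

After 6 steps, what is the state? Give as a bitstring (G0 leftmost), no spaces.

Step 1: G0=G1&G2=0&0=0 G1=(0+1>=1)=1 G2=G2|G1=0|0=0 -> 010
Step 2: G0=G1&G2=1&0=0 G1=(1+0>=1)=1 G2=G2|G1=0|1=1 -> 011
Step 3: G0=G1&G2=1&1=1 G1=(1+0>=1)=1 G2=G2|G1=1|1=1 -> 111
Step 4: G0=G1&G2=1&1=1 G1=(1+1>=1)=1 G2=G2|G1=1|1=1 -> 111
Step 5: G0=G1&G2=1&1=1 G1=(1+1>=1)=1 G2=G2|G1=1|1=1 -> 111
Step 6: G0=G1&G2=1&1=1 G1=(1+1>=1)=1 G2=G2|G1=1|1=1 -> 111

111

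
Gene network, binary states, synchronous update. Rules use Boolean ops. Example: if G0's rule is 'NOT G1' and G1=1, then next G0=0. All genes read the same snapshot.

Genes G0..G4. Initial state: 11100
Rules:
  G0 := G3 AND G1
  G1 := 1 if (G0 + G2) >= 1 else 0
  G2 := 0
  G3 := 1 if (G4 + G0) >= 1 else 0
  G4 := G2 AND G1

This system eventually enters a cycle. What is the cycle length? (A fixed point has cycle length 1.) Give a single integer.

Step 0: 11100
Step 1: G0=G3&G1=0&1=0 G1=(1+1>=1)=1 G2=0(const) G3=(0+1>=1)=1 G4=G2&G1=1&1=1 -> 01011
Step 2: G0=G3&G1=1&1=1 G1=(0+0>=1)=0 G2=0(const) G3=(1+0>=1)=1 G4=G2&G1=0&1=0 -> 10010
Step 3: G0=G3&G1=1&0=0 G1=(1+0>=1)=1 G2=0(const) G3=(0+1>=1)=1 G4=G2&G1=0&0=0 -> 01010
Step 4: G0=G3&G1=1&1=1 G1=(0+0>=1)=0 G2=0(const) G3=(0+0>=1)=0 G4=G2&G1=0&1=0 -> 10000
Step 5: G0=G3&G1=0&0=0 G1=(1+0>=1)=1 G2=0(const) G3=(0+1>=1)=1 G4=G2&G1=0&0=0 -> 01010
State from step 5 equals state from step 3 -> cycle length 2

Answer: 2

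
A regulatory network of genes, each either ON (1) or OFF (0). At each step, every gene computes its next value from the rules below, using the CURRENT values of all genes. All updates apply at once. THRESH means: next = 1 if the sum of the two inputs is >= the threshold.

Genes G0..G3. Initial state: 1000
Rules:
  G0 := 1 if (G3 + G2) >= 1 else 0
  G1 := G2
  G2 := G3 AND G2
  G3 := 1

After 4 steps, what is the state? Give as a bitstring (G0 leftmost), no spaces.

Step 1: G0=(0+0>=1)=0 G1=G2=0 G2=G3&G2=0&0=0 G3=1(const) -> 0001
Step 2: G0=(1+0>=1)=1 G1=G2=0 G2=G3&G2=1&0=0 G3=1(const) -> 1001
Step 3: G0=(1+0>=1)=1 G1=G2=0 G2=G3&G2=1&0=0 G3=1(const) -> 1001
Step 4: G0=(1+0>=1)=1 G1=G2=0 G2=G3&G2=1&0=0 G3=1(const) -> 1001

1001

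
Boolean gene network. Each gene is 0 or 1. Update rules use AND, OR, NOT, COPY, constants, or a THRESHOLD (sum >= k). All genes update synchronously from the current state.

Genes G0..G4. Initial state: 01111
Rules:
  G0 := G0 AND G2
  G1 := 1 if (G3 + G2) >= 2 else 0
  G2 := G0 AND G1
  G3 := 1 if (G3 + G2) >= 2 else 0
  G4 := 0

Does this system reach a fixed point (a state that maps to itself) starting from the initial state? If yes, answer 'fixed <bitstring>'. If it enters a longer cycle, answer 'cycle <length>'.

Answer: fixed 00000

Derivation:
Step 0: 01111
Step 1: G0=G0&G2=0&1=0 G1=(1+1>=2)=1 G2=G0&G1=0&1=0 G3=(1+1>=2)=1 G4=0(const) -> 01010
Step 2: G0=G0&G2=0&0=0 G1=(1+0>=2)=0 G2=G0&G1=0&1=0 G3=(1+0>=2)=0 G4=0(const) -> 00000
Step 3: G0=G0&G2=0&0=0 G1=(0+0>=2)=0 G2=G0&G1=0&0=0 G3=(0+0>=2)=0 G4=0(const) -> 00000
Fixed point reached at step 2: 00000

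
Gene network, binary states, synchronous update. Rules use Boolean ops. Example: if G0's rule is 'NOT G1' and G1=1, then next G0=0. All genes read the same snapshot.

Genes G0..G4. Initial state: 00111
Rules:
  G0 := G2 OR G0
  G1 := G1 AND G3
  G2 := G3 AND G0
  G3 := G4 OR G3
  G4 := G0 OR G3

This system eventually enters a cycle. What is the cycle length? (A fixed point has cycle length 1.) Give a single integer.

Answer: 1

Derivation:
Step 0: 00111
Step 1: G0=G2|G0=1|0=1 G1=G1&G3=0&1=0 G2=G3&G0=1&0=0 G3=G4|G3=1|1=1 G4=G0|G3=0|1=1 -> 10011
Step 2: G0=G2|G0=0|1=1 G1=G1&G3=0&1=0 G2=G3&G0=1&1=1 G3=G4|G3=1|1=1 G4=G0|G3=1|1=1 -> 10111
Step 3: G0=G2|G0=1|1=1 G1=G1&G3=0&1=0 G2=G3&G0=1&1=1 G3=G4|G3=1|1=1 G4=G0|G3=1|1=1 -> 10111
State from step 3 equals state from step 2 -> cycle length 1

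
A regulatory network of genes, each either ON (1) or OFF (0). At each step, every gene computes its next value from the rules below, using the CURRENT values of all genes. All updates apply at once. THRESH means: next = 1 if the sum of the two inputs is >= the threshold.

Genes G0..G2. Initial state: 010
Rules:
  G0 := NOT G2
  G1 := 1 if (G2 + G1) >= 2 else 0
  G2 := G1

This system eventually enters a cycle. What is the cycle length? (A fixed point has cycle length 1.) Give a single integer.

Step 0: 010
Step 1: G0=NOT G2=NOT 0=1 G1=(0+1>=2)=0 G2=G1=1 -> 101
Step 2: G0=NOT G2=NOT 1=0 G1=(1+0>=2)=0 G2=G1=0 -> 000
Step 3: G0=NOT G2=NOT 0=1 G1=(0+0>=2)=0 G2=G1=0 -> 100
Step 4: G0=NOT G2=NOT 0=1 G1=(0+0>=2)=0 G2=G1=0 -> 100
State from step 4 equals state from step 3 -> cycle length 1

Answer: 1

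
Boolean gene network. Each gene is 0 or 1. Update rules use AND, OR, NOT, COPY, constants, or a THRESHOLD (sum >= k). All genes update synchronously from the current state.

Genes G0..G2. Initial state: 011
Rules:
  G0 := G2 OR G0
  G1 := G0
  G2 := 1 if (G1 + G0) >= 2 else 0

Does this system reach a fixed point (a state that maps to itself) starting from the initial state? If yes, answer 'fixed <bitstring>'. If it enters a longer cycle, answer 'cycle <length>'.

Step 0: 011
Step 1: G0=G2|G0=1|0=1 G1=G0=0 G2=(1+0>=2)=0 -> 100
Step 2: G0=G2|G0=0|1=1 G1=G0=1 G2=(0+1>=2)=0 -> 110
Step 3: G0=G2|G0=0|1=1 G1=G0=1 G2=(1+1>=2)=1 -> 111
Step 4: G0=G2|G0=1|1=1 G1=G0=1 G2=(1+1>=2)=1 -> 111
Fixed point reached at step 3: 111

Answer: fixed 111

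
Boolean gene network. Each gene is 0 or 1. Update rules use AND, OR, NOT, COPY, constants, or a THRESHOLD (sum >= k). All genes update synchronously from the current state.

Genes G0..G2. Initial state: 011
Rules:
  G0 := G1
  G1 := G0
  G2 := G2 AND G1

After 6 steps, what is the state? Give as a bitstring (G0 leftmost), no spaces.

Step 1: G0=G1=1 G1=G0=0 G2=G2&G1=1&1=1 -> 101
Step 2: G0=G1=0 G1=G0=1 G2=G2&G1=1&0=0 -> 010
Step 3: G0=G1=1 G1=G0=0 G2=G2&G1=0&1=0 -> 100
Step 4: G0=G1=0 G1=G0=1 G2=G2&G1=0&0=0 -> 010
Step 5: G0=G1=1 G1=G0=0 G2=G2&G1=0&1=0 -> 100
Step 6: G0=G1=0 G1=G0=1 G2=G2&G1=0&0=0 -> 010

010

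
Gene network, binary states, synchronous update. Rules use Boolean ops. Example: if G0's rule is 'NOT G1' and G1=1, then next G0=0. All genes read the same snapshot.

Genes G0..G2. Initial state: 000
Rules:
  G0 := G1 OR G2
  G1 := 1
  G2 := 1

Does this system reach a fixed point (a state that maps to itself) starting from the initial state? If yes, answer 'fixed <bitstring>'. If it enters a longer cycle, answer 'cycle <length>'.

Answer: fixed 111

Derivation:
Step 0: 000
Step 1: G0=G1|G2=0|0=0 G1=1(const) G2=1(const) -> 011
Step 2: G0=G1|G2=1|1=1 G1=1(const) G2=1(const) -> 111
Step 3: G0=G1|G2=1|1=1 G1=1(const) G2=1(const) -> 111
Fixed point reached at step 2: 111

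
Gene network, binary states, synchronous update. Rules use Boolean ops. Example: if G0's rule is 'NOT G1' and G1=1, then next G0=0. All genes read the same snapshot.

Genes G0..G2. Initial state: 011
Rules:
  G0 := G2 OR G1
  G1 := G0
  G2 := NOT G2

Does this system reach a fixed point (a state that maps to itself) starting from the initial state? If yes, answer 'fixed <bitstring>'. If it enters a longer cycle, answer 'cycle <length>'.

Answer: cycle 2

Derivation:
Step 0: 011
Step 1: G0=G2|G1=1|1=1 G1=G0=0 G2=NOT G2=NOT 1=0 -> 100
Step 2: G0=G2|G1=0|0=0 G1=G0=1 G2=NOT G2=NOT 0=1 -> 011
Cycle of length 2 starting at step 0 -> no fixed point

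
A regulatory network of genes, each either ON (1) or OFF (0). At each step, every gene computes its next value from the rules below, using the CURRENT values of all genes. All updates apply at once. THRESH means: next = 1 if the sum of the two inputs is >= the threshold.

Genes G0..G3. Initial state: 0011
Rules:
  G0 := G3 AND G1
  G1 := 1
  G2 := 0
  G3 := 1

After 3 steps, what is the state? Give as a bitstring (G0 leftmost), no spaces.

Step 1: G0=G3&G1=1&0=0 G1=1(const) G2=0(const) G3=1(const) -> 0101
Step 2: G0=G3&G1=1&1=1 G1=1(const) G2=0(const) G3=1(const) -> 1101
Step 3: G0=G3&G1=1&1=1 G1=1(const) G2=0(const) G3=1(const) -> 1101

1101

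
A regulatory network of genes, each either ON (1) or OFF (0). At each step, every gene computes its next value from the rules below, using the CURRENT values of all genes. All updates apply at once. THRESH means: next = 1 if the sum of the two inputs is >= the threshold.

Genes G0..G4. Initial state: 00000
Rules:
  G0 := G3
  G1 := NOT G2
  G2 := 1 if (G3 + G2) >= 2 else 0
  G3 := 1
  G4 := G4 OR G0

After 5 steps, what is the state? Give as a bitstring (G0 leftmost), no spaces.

Step 1: G0=G3=0 G1=NOT G2=NOT 0=1 G2=(0+0>=2)=0 G3=1(const) G4=G4|G0=0|0=0 -> 01010
Step 2: G0=G3=1 G1=NOT G2=NOT 0=1 G2=(1+0>=2)=0 G3=1(const) G4=G4|G0=0|0=0 -> 11010
Step 3: G0=G3=1 G1=NOT G2=NOT 0=1 G2=(1+0>=2)=0 G3=1(const) G4=G4|G0=0|1=1 -> 11011
Step 4: G0=G3=1 G1=NOT G2=NOT 0=1 G2=(1+0>=2)=0 G3=1(const) G4=G4|G0=1|1=1 -> 11011
Step 5: G0=G3=1 G1=NOT G2=NOT 0=1 G2=(1+0>=2)=0 G3=1(const) G4=G4|G0=1|1=1 -> 11011

11011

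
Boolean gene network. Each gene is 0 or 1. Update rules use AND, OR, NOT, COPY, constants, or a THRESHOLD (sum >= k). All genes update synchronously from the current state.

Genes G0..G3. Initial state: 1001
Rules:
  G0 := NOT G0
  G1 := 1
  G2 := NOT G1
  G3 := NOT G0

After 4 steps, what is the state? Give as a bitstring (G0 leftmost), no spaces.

Step 1: G0=NOT G0=NOT 1=0 G1=1(const) G2=NOT G1=NOT 0=1 G3=NOT G0=NOT 1=0 -> 0110
Step 2: G0=NOT G0=NOT 0=1 G1=1(const) G2=NOT G1=NOT 1=0 G3=NOT G0=NOT 0=1 -> 1101
Step 3: G0=NOT G0=NOT 1=0 G1=1(const) G2=NOT G1=NOT 1=0 G3=NOT G0=NOT 1=0 -> 0100
Step 4: G0=NOT G0=NOT 0=1 G1=1(const) G2=NOT G1=NOT 1=0 G3=NOT G0=NOT 0=1 -> 1101

1101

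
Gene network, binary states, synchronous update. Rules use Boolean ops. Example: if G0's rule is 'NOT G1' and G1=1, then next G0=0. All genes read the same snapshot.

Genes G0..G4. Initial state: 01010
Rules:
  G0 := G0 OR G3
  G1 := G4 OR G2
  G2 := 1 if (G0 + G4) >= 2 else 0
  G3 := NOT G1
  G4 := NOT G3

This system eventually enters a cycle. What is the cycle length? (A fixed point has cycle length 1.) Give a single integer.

Answer: 1

Derivation:
Step 0: 01010
Step 1: G0=G0|G3=0|1=1 G1=G4|G2=0|0=0 G2=(0+0>=2)=0 G3=NOT G1=NOT 1=0 G4=NOT G3=NOT 1=0 -> 10000
Step 2: G0=G0|G3=1|0=1 G1=G4|G2=0|0=0 G2=(1+0>=2)=0 G3=NOT G1=NOT 0=1 G4=NOT G3=NOT 0=1 -> 10011
Step 3: G0=G0|G3=1|1=1 G1=G4|G2=1|0=1 G2=(1+1>=2)=1 G3=NOT G1=NOT 0=1 G4=NOT G3=NOT 1=0 -> 11110
Step 4: G0=G0|G3=1|1=1 G1=G4|G2=0|1=1 G2=(1+0>=2)=0 G3=NOT G1=NOT 1=0 G4=NOT G3=NOT 1=0 -> 11000
Step 5: G0=G0|G3=1|0=1 G1=G4|G2=0|0=0 G2=(1+0>=2)=0 G3=NOT G1=NOT 1=0 G4=NOT G3=NOT 0=1 -> 10001
Step 6: G0=G0|G3=1|0=1 G1=G4|G2=1|0=1 G2=(1+1>=2)=1 G3=NOT G1=NOT 0=1 G4=NOT G3=NOT 0=1 -> 11111
Step 7: G0=G0|G3=1|1=1 G1=G4|G2=1|1=1 G2=(1+1>=2)=1 G3=NOT G1=NOT 1=0 G4=NOT G3=NOT 1=0 -> 11100
Step 8: G0=G0|G3=1|0=1 G1=G4|G2=0|1=1 G2=(1+0>=2)=0 G3=NOT G1=NOT 1=0 G4=NOT G3=NOT 0=1 -> 11001
Step 9: G0=G0|G3=1|0=1 G1=G4|G2=1|0=1 G2=(1+1>=2)=1 G3=NOT G1=NOT 1=0 G4=NOT G3=NOT 0=1 -> 11101
Step 10: G0=G0|G3=1|0=1 G1=G4|G2=1|1=1 G2=(1+1>=2)=1 G3=NOT G1=NOT 1=0 G4=NOT G3=NOT 0=1 -> 11101
State from step 10 equals state from step 9 -> cycle length 1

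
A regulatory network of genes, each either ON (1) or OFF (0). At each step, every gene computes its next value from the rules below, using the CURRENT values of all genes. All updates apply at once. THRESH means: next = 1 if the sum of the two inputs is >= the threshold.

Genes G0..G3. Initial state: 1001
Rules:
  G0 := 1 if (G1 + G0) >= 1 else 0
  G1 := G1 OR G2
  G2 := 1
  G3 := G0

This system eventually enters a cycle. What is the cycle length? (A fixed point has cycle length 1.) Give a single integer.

Step 0: 1001
Step 1: G0=(0+1>=1)=1 G1=G1|G2=0|0=0 G2=1(const) G3=G0=1 -> 1011
Step 2: G0=(0+1>=1)=1 G1=G1|G2=0|1=1 G2=1(const) G3=G0=1 -> 1111
Step 3: G0=(1+1>=1)=1 G1=G1|G2=1|1=1 G2=1(const) G3=G0=1 -> 1111
State from step 3 equals state from step 2 -> cycle length 1

Answer: 1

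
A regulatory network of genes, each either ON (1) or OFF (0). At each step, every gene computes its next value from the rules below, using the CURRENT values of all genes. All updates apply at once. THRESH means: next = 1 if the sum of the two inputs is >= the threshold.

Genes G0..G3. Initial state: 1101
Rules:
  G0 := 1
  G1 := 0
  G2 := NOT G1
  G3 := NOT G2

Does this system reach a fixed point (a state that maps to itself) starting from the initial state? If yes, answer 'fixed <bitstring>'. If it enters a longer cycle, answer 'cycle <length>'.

Step 0: 1101
Step 1: G0=1(const) G1=0(const) G2=NOT G1=NOT 1=0 G3=NOT G2=NOT 0=1 -> 1001
Step 2: G0=1(const) G1=0(const) G2=NOT G1=NOT 0=1 G3=NOT G2=NOT 0=1 -> 1011
Step 3: G0=1(const) G1=0(const) G2=NOT G1=NOT 0=1 G3=NOT G2=NOT 1=0 -> 1010
Step 4: G0=1(const) G1=0(const) G2=NOT G1=NOT 0=1 G3=NOT G2=NOT 1=0 -> 1010
Fixed point reached at step 3: 1010

Answer: fixed 1010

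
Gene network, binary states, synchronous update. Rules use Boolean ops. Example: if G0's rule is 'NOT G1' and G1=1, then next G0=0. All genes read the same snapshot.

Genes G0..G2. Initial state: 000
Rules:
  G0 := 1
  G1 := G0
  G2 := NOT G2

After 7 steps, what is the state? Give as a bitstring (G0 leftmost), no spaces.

Step 1: G0=1(const) G1=G0=0 G2=NOT G2=NOT 0=1 -> 101
Step 2: G0=1(const) G1=G0=1 G2=NOT G2=NOT 1=0 -> 110
Step 3: G0=1(const) G1=G0=1 G2=NOT G2=NOT 0=1 -> 111
Step 4: G0=1(const) G1=G0=1 G2=NOT G2=NOT 1=0 -> 110
Step 5: G0=1(const) G1=G0=1 G2=NOT G2=NOT 0=1 -> 111
Step 6: G0=1(const) G1=G0=1 G2=NOT G2=NOT 1=0 -> 110
Step 7: G0=1(const) G1=G0=1 G2=NOT G2=NOT 0=1 -> 111

111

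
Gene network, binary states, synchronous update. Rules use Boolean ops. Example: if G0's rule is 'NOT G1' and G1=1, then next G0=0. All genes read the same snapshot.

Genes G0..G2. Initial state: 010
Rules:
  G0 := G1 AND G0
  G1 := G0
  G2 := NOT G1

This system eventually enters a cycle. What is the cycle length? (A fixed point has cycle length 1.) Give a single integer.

Step 0: 010
Step 1: G0=G1&G0=1&0=0 G1=G0=0 G2=NOT G1=NOT 1=0 -> 000
Step 2: G0=G1&G0=0&0=0 G1=G0=0 G2=NOT G1=NOT 0=1 -> 001
Step 3: G0=G1&G0=0&0=0 G1=G0=0 G2=NOT G1=NOT 0=1 -> 001
State from step 3 equals state from step 2 -> cycle length 1

Answer: 1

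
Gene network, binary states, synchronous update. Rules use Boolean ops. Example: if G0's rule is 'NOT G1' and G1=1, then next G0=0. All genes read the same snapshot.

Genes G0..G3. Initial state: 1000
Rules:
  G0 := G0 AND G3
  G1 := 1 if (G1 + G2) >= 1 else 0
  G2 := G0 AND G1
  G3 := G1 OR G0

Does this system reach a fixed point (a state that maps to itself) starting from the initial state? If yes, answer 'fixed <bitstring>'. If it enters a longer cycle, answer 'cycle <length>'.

Step 0: 1000
Step 1: G0=G0&G3=1&0=0 G1=(0+0>=1)=0 G2=G0&G1=1&0=0 G3=G1|G0=0|1=1 -> 0001
Step 2: G0=G0&G3=0&1=0 G1=(0+0>=1)=0 G2=G0&G1=0&0=0 G3=G1|G0=0|0=0 -> 0000
Step 3: G0=G0&G3=0&0=0 G1=(0+0>=1)=0 G2=G0&G1=0&0=0 G3=G1|G0=0|0=0 -> 0000
Fixed point reached at step 2: 0000

Answer: fixed 0000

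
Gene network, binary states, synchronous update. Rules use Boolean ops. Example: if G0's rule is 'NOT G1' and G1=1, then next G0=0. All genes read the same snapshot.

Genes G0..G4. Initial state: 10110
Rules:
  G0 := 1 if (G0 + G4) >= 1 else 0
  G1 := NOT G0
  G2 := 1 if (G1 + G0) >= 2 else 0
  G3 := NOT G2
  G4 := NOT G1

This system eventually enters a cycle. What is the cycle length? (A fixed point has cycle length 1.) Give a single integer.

Answer: 1

Derivation:
Step 0: 10110
Step 1: G0=(1+0>=1)=1 G1=NOT G0=NOT 1=0 G2=(0+1>=2)=0 G3=NOT G2=NOT 1=0 G4=NOT G1=NOT 0=1 -> 10001
Step 2: G0=(1+1>=1)=1 G1=NOT G0=NOT 1=0 G2=(0+1>=2)=0 G3=NOT G2=NOT 0=1 G4=NOT G1=NOT 0=1 -> 10011
Step 3: G0=(1+1>=1)=1 G1=NOT G0=NOT 1=0 G2=(0+1>=2)=0 G3=NOT G2=NOT 0=1 G4=NOT G1=NOT 0=1 -> 10011
State from step 3 equals state from step 2 -> cycle length 1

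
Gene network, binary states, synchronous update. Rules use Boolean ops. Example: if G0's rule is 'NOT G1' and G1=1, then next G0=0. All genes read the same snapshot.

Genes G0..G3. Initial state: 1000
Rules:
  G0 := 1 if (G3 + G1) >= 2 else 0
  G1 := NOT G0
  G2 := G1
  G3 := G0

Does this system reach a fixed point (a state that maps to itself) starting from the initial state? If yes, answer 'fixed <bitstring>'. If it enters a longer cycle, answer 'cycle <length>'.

Answer: fixed 0110

Derivation:
Step 0: 1000
Step 1: G0=(0+0>=2)=0 G1=NOT G0=NOT 1=0 G2=G1=0 G3=G0=1 -> 0001
Step 2: G0=(1+0>=2)=0 G1=NOT G0=NOT 0=1 G2=G1=0 G3=G0=0 -> 0100
Step 3: G0=(0+1>=2)=0 G1=NOT G0=NOT 0=1 G2=G1=1 G3=G0=0 -> 0110
Step 4: G0=(0+1>=2)=0 G1=NOT G0=NOT 0=1 G2=G1=1 G3=G0=0 -> 0110
Fixed point reached at step 3: 0110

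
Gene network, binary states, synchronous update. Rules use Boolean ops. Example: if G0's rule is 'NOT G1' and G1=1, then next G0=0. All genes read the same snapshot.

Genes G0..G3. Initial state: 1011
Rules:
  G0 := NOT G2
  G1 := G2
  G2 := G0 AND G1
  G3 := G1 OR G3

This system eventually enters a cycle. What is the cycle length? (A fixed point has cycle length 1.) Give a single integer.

Answer: 1

Derivation:
Step 0: 1011
Step 1: G0=NOT G2=NOT 1=0 G1=G2=1 G2=G0&G1=1&0=0 G3=G1|G3=0|1=1 -> 0101
Step 2: G0=NOT G2=NOT 0=1 G1=G2=0 G2=G0&G1=0&1=0 G3=G1|G3=1|1=1 -> 1001
Step 3: G0=NOT G2=NOT 0=1 G1=G2=0 G2=G0&G1=1&0=0 G3=G1|G3=0|1=1 -> 1001
State from step 3 equals state from step 2 -> cycle length 1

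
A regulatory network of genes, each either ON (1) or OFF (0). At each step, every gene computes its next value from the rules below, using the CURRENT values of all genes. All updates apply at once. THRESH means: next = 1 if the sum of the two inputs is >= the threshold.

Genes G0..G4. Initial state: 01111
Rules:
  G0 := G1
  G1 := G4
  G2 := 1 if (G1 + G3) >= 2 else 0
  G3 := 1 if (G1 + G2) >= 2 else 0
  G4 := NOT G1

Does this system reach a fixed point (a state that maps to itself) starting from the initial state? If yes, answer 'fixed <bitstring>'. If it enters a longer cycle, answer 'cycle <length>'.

Step 0: 01111
Step 1: G0=G1=1 G1=G4=1 G2=(1+1>=2)=1 G3=(1+1>=2)=1 G4=NOT G1=NOT 1=0 -> 11110
Step 2: G0=G1=1 G1=G4=0 G2=(1+1>=2)=1 G3=(1+1>=2)=1 G4=NOT G1=NOT 1=0 -> 10110
Step 3: G0=G1=0 G1=G4=0 G2=(0+1>=2)=0 G3=(0+1>=2)=0 G4=NOT G1=NOT 0=1 -> 00001
Step 4: G0=G1=0 G1=G4=1 G2=(0+0>=2)=0 G3=(0+0>=2)=0 G4=NOT G1=NOT 0=1 -> 01001
Step 5: G0=G1=1 G1=G4=1 G2=(1+0>=2)=0 G3=(1+0>=2)=0 G4=NOT G1=NOT 1=0 -> 11000
Step 6: G0=G1=1 G1=G4=0 G2=(1+0>=2)=0 G3=(1+0>=2)=0 G4=NOT G1=NOT 1=0 -> 10000
Step 7: G0=G1=0 G1=G4=0 G2=(0+0>=2)=0 G3=(0+0>=2)=0 G4=NOT G1=NOT 0=1 -> 00001
Cycle of length 4 starting at step 3 -> no fixed point

Answer: cycle 4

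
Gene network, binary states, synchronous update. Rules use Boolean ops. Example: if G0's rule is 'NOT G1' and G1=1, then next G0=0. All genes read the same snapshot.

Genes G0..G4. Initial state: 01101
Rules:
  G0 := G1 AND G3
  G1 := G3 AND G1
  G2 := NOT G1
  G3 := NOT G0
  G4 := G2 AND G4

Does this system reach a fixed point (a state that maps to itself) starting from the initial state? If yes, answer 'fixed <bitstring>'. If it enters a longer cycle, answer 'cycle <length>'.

Answer: fixed 00110

Derivation:
Step 0: 01101
Step 1: G0=G1&G3=1&0=0 G1=G3&G1=0&1=0 G2=NOT G1=NOT 1=0 G3=NOT G0=NOT 0=1 G4=G2&G4=1&1=1 -> 00011
Step 2: G0=G1&G3=0&1=0 G1=G3&G1=1&0=0 G2=NOT G1=NOT 0=1 G3=NOT G0=NOT 0=1 G4=G2&G4=0&1=0 -> 00110
Step 3: G0=G1&G3=0&1=0 G1=G3&G1=1&0=0 G2=NOT G1=NOT 0=1 G3=NOT G0=NOT 0=1 G4=G2&G4=1&0=0 -> 00110
Fixed point reached at step 2: 00110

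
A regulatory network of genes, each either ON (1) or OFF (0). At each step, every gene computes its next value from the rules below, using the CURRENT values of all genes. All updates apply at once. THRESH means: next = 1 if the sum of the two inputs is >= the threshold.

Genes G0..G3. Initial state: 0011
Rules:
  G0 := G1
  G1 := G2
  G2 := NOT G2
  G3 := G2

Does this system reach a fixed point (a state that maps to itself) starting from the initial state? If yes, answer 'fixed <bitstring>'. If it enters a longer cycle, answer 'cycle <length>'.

Answer: cycle 2

Derivation:
Step 0: 0011
Step 1: G0=G1=0 G1=G2=1 G2=NOT G2=NOT 1=0 G3=G2=1 -> 0101
Step 2: G0=G1=1 G1=G2=0 G2=NOT G2=NOT 0=1 G3=G2=0 -> 1010
Step 3: G0=G1=0 G1=G2=1 G2=NOT G2=NOT 1=0 G3=G2=1 -> 0101
Cycle of length 2 starting at step 1 -> no fixed point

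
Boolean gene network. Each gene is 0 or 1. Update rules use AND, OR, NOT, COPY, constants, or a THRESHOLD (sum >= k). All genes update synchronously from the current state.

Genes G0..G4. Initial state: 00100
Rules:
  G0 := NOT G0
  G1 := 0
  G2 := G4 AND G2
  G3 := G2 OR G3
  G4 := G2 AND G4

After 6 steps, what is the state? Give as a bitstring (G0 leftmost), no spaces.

Step 1: G0=NOT G0=NOT 0=1 G1=0(const) G2=G4&G2=0&1=0 G3=G2|G3=1|0=1 G4=G2&G4=1&0=0 -> 10010
Step 2: G0=NOT G0=NOT 1=0 G1=0(const) G2=G4&G2=0&0=0 G3=G2|G3=0|1=1 G4=G2&G4=0&0=0 -> 00010
Step 3: G0=NOT G0=NOT 0=1 G1=0(const) G2=G4&G2=0&0=0 G3=G2|G3=0|1=1 G4=G2&G4=0&0=0 -> 10010
Step 4: G0=NOT G0=NOT 1=0 G1=0(const) G2=G4&G2=0&0=0 G3=G2|G3=0|1=1 G4=G2&G4=0&0=0 -> 00010
Step 5: G0=NOT G0=NOT 0=1 G1=0(const) G2=G4&G2=0&0=0 G3=G2|G3=0|1=1 G4=G2&G4=0&0=0 -> 10010
Step 6: G0=NOT G0=NOT 1=0 G1=0(const) G2=G4&G2=0&0=0 G3=G2|G3=0|1=1 G4=G2&G4=0&0=0 -> 00010

00010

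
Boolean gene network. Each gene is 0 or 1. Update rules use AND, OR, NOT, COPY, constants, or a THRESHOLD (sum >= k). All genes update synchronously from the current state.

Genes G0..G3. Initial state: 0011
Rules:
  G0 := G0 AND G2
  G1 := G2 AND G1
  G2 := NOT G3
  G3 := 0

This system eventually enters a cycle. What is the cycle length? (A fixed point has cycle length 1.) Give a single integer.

Step 0: 0011
Step 1: G0=G0&G2=0&1=0 G1=G2&G1=1&0=0 G2=NOT G3=NOT 1=0 G3=0(const) -> 0000
Step 2: G0=G0&G2=0&0=0 G1=G2&G1=0&0=0 G2=NOT G3=NOT 0=1 G3=0(const) -> 0010
Step 3: G0=G0&G2=0&1=0 G1=G2&G1=1&0=0 G2=NOT G3=NOT 0=1 G3=0(const) -> 0010
State from step 3 equals state from step 2 -> cycle length 1

Answer: 1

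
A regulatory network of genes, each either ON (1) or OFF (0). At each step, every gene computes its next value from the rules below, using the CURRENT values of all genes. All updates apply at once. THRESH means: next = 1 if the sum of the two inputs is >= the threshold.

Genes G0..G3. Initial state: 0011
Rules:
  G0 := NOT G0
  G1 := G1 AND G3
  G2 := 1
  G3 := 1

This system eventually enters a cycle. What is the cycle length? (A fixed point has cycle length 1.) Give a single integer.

Step 0: 0011
Step 1: G0=NOT G0=NOT 0=1 G1=G1&G3=0&1=0 G2=1(const) G3=1(const) -> 1011
Step 2: G0=NOT G0=NOT 1=0 G1=G1&G3=0&1=0 G2=1(const) G3=1(const) -> 0011
State from step 2 equals state from step 0 -> cycle length 2

Answer: 2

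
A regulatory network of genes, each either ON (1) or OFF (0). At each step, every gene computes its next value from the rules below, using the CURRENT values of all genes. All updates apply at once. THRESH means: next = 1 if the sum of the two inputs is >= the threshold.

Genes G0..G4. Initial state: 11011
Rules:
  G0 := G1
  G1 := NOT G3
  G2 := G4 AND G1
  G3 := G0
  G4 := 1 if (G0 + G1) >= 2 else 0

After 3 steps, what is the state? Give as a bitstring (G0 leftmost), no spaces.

Step 1: G0=G1=1 G1=NOT G3=NOT 1=0 G2=G4&G1=1&1=1 G3=G0=1 G4=(1+1>=2)=1 -> 10111
Step 2: G0=G1=0 G1=NOT G3=NOT 1=0 G2=G4&G1=1&0=0 G3=G0=1 G4=(1+0>=2)=0 -> 00010
Step 3: G0=G1=0 G1=NOT G3=NOT 1=0 G2=G4&G1=0&0=0 G3=G0=0 G4=(0+0>=2)=0 -> 00000

00000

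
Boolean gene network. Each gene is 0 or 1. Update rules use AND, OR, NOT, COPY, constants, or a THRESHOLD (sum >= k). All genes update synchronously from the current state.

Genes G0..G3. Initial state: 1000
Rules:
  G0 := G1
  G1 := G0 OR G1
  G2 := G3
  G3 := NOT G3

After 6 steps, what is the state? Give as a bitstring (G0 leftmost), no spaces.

Step 1: G0=G1=0 G1=G0|G1=1|0=1 G2=G3=0 G3=NOT G3=NOT 0=1 -> 0101
Step 2: G0=G1=1 G1=G0|G1=0|1=1 G2=G3=1 G3=NOT G3=NOT 1=0 -> 1110
Step 3: G0=G1=1 G1=G0|G1=1|1=1 G2=G3=0 G3=NOT G3=NOT 0=1 -> 1101
Step 4: G0=G1=1 G1=G0|G1=1|1=1 G2=G3=1 G3=NOT G3=NOT 1=0 -> 1110
Step 5: G0=G1=1 G1=G0|G1=1|1=1 G2=G3=0 G3=NOT G3=NOT 0=1 -> 1101
Step 6: G0=G1=1 G1=G0|G1=1|1=1 G2=G3=1 G3=NOT G3=NOT 1=0 -> 1110

1110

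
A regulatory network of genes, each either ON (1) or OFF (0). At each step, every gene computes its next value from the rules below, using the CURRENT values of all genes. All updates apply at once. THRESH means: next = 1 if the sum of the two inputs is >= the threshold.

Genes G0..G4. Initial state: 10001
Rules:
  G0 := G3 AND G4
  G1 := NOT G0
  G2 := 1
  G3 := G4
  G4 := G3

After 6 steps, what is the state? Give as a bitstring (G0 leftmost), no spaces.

Step 1: G0=G3&G4=0&1=0 G1=NOT G0=NOT 1=0 G2=1(const) G3=G4=1 G4=G3=0 -> 00110
Step 2: G0=G3&G4=1&0=0 G1=NOT G0=NOT 0=1 G2=1(const) G3=G4=0 G4=G3=1 -> 01101
Step 3: G0=G3&G4=0&1=0 G1=NOT G0=NOT 0=1 G2=1(const) G3=G4=1 G4=G3=0 -> 01110
Step 4: G0=G3&G4=1&0=0 G1=NOT G0=NOT 0=1 G2=1(const) G3=G4=0 G4=G3=1 -> 01101
Step 5: G0=G3&G4=0&1=0 G1=NOT G0=NOT 0=1 G2=1(const) G3=G4=1 G4=G3=0 -> 01110
Step 6: G0=G3&G4=1&0=0 G1=NOT G0=NOT 0=1 G2=1(const) G3=G4=0 G4=G3=1 -> 01101

01101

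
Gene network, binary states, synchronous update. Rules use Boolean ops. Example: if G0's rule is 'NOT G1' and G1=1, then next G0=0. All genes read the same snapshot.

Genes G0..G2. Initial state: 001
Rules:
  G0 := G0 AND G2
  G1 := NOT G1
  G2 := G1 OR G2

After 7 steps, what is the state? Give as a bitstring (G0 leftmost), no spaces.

Step 1: G0=G0&G2=0&1=0 G1=NOT G1=NOT 0=1 G2=G1|G2=0|1=1 -> 011
Step 2: G0=G0&G2=0&1=0 G1=NOT G1=NOT 1=0 G2=G1|G2=1|1=1 -> 001
Step 3: G0=G0&G2=0&1=0 G1=NOT G1=NOT 0=1 G2=G1|G2=0|1=1 -> 011
Step 4: G0=G0&G2=0&1=0 G1=NOT G1=NOT 1=0 G2=G1|G2=1|1=1 -> 001
Step 5: G0=G0&G2=0&1=0 G1=NOT G1=NOT 0=1 G2=G1|G2=0|1=1 -> 011
Step 6: G0=G0&G2=0&1=0 G1=NOT G1=NOT 1=0 G2=G1|G2=1|1=1 -> 001
Step 7: G0=G0&G2=0&1=0 G1=NOT G1=NOT 0=1 G2=G1|G2=0|1=1 -> 011

011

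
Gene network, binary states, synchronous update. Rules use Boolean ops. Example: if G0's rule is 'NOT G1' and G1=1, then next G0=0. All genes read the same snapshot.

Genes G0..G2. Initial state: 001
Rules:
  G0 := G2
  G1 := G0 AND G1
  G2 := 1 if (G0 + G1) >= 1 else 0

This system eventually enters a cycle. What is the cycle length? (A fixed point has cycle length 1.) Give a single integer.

Step 0: 001
Step 1: G0=G2=1 G1=G0&G1=0&0=0 G2=(0+0>=1)=0 -> 100
Step 2: G0=G2=0 G1=G0&G1=1&0=0 G2=(1+0>=1)=1 -> 001
State from step 2 equals state from step 0 -> cycle length 2

Answer: 2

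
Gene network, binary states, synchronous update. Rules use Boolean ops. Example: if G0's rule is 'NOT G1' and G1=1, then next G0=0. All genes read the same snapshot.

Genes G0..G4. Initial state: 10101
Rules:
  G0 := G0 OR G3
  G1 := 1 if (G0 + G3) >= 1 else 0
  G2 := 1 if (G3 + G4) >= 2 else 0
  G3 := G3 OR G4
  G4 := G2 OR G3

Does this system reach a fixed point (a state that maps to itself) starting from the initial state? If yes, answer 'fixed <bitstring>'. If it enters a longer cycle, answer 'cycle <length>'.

Answer: fixed 11111

Derivation:
Step 0: 10101
Step 1: G0=G0|G3=1|0=1 G1=(1+0>=1)=1 G2=(0+1>=2)=0 G3=G3|G4=0|1=1 G4=G2|G3=1|0=1 -> 11011
Step 2: G0=G0|G3=1|1=1 G1=(1+1>=1)=1 G2=(1+1>=2)=1 G3=G3|G4=1|1=1 G4=G2|G3=0|1=1 -> 11111
Step 3: G0=G0|G3=1|1=1 G1=(1+1>=1)=1 G2=(1+1>=2)=1 G3=G3|G4=1|1=1 G4=G2|G3=1|1=1 -> 11111
Fixed point reached at step 2: 11111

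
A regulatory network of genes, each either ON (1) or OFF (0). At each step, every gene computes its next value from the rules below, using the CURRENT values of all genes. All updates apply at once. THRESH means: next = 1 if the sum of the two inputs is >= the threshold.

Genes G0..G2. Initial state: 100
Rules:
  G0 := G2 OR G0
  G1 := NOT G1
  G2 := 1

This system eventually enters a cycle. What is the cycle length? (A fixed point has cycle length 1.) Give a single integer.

Step 0: 100
Step 1: G0=G2|G0=0|1=1 G1=NOT G1=NOT 0=1 G2=1(const) -> 111
Step 2: G0=G2|G0=1|1=1 G1=NOT G1=NOT 1=0 G2=1(const) -> 101
Step 3: G0=G2|G0=1|1=1 G1=NOT G1=NOT 0=1 G2=1(const) -> 111
State from step 3 equals state from step 1 -> cycle length 2

Answer: 2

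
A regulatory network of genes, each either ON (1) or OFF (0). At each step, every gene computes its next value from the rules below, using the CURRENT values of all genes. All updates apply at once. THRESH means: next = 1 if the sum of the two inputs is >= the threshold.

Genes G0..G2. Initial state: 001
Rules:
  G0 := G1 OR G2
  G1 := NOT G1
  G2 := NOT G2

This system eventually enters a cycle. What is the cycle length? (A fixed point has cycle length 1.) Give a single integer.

Step 0: 001
Step 1: G0=G1|G2=0|1=1 G1=NOT G1=NOT 0=1 G2=NOT G2=NOT 1=0 -> 110
Step 2: G0=G1|G2=1|0=1 G1=NOT G1=NOT 1=0 G2=NOT G2=NOT 0=1 -> 101
Step 3: G0=G1|G2=0|1=1 G1=NOT G1=NOT 0=1 G2=NOT G2=NOT 1=0 -> 110
State from step 3 equals state from step 1 -> cycle length 2

Answer: 2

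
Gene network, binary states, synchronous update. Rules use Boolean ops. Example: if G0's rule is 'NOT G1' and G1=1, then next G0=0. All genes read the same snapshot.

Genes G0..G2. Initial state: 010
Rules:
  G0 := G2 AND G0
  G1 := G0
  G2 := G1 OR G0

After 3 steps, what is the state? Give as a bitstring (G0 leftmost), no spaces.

Step 1: G0=G2&G0=0&0=0 G1=G0=0 G2=G1|G0=1|0=1 -> 001
Step 2: G0=G2&G0=1&0=0 G1=G0=0 G2=G1|G0=0|0=0 -> 000
Step 3: G0=G2&G0=0&0=0 G1=G0=0 G2=G1|G0=0|0=0 -> 000

000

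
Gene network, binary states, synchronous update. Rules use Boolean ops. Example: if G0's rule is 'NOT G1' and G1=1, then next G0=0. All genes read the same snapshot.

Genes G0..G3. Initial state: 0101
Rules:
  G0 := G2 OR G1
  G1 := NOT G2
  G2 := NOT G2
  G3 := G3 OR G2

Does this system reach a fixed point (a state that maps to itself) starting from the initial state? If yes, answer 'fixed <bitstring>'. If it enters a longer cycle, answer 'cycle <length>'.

Answer: cycle 2

Derivation:
Step 0: 0101
Step 1: G0=G2|G1=0|1=1 G1=NOT G2=NOT 0=1 G2=NOT G2=NOT 0=1 G3=G3|G2=1|0=1 -> 1111
Step 2: G0=G2|G1=1|1=1 G1=NOT G2=NOT 1=0 G2=NOT G2=NOT 1=0 G3=G3|G2=1|1=1 -> 1001
Step 3: G0=G2|G1=0|0=0 G1=NOT G2=NOT 0=1 G2=NOT G2=NOT 0=1 G3=G3|G2=1|0=1 -> 0111
Step 4: G0=G2|G1=1|1=1 G1=NOT G2=NOT 1=0 G2=NOT G2=NOT 1=0 G3=G3|G2=1|1=1 -> 1001
Cycle of length 2 starting at step 2 -> no fixed point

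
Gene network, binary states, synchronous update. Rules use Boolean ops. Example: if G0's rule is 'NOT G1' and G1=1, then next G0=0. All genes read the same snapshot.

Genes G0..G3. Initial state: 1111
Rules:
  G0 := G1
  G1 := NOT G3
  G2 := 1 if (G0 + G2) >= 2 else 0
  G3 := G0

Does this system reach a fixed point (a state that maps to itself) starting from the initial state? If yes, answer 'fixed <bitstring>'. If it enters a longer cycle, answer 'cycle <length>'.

Answer: cycle 6

Derivation:
Step 0: 1111
Step 1: G0=G1=1 G1=NOT G3=NOT 1=0 G2=(1+1>=2)=1 G3=G0=1 -> 1011
Step 2: G0=G1=0 G1=NOT G3=NOT 1=0 G2=(1+1>=2)=1 G3=G0=1 -> 0011
Step 3: G0=G1=0 G1=NOT G3=NOT 1=0 G2=(0+1>=2)=0 G3=G0=0 -> 0000
Step 4: G0=G1=0 G1=NOT G3=NOT 0=1 G2=(0+0>=2)=0 G3=G0=0 -> 0100
Step 5: G0=G1=1 G1=NOT G3=NOT 0=1 G2=(0+0>=2)=0 G3=G0=0 -> 1100
Step 6: G0=G1=1 G1=NOT G3=NOT 0=1 G2=(1+0>=2)=0 G3=G0=1 -> 1101
Step 7: G0=G1=1 G1=NOT G3=NOT 1=0 G2=(1+0>=2)=0 G3=G0=1 -> 1001
Step 8: G0=G1=0 G1=NOT G3=NOT 1=0 G2=(1+0>=2)=0 G3=G0=1 -> 0001
Step 9: G0=G1=0 G1=NOT G3=NOT 1=0 G2=(0+0>=2)=0 G3=G0=0 -> 0000
Cycle of length 6 starting at step 3 -> no fixed point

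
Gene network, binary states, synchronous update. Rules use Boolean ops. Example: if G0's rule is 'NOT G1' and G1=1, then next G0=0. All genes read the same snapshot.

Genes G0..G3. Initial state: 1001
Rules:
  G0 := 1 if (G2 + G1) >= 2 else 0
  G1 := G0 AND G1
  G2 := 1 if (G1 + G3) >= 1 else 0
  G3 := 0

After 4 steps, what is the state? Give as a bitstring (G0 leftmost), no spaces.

Step 1: G0=(0+0>=2)=0 G1=G0&G1=1&0=0 G2=(0+1>=1)=1 G3=0(const) -> 0010
Step 2: G0=(1+0>=2)=0 G1=G0&G1=0&0=0 G2=(0+0>=1)=0 G3=0(const) -> 0000
Step 3: G0=(0+0>=2)=0 G1=G0&G1=0&0=0 G2=(0+0>=1)=0 G3=0(const) -> 0000
Step 4: G0=(0+0>=2)=0 G1=G0&G1=0&0=0 G2=(0+0>=1)=0 G3=0(const) -> 0000

0000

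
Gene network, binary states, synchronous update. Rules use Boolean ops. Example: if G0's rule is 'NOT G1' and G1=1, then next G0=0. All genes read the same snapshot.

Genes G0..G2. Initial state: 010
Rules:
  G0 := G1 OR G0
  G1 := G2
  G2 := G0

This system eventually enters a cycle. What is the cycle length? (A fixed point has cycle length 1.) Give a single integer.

Answer: 1

Derivation:
Step 0: 010
Step 1: G0=G1|G0=1|0=1 G1=G2=0 G2=G0=0 -> 100
Step 2: G0=G1|G0=0|1=1 G1=G2=0 G2=G0=1 -> 101
Step 3: G0=G1|G0=0|1=1 G1=G2=1 G2=G0=1 -> 111
Step 4: G0=G1|G0=1|1=1 G1=G2=1 G2=G0=1 -> 111
State from step 4 equals state from step 3 -> cycle length 1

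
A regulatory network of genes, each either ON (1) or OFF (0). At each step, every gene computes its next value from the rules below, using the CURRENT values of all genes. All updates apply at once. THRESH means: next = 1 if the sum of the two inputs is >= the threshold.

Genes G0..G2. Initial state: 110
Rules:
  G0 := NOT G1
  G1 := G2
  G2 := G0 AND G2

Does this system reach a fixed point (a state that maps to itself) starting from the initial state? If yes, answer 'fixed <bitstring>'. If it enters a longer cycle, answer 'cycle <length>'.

Answer: fixed 100

Derivation:
Step 0: 110
Step 1: G0=NOT G1=NOT 1=0 G1=G2=0 G2=G0&G2=1&0=0 -> 000
Step 2: G0=NOT G1=NOT 0=1 G1=G2=0 G2=G0&G2=0&0=0 -> 100
Step 3: G0=NOT G1=NOT 0=1 G1=G2=0 G2=G0&G2=1&0=0 -> 100
Fixed point reached at step 2: 100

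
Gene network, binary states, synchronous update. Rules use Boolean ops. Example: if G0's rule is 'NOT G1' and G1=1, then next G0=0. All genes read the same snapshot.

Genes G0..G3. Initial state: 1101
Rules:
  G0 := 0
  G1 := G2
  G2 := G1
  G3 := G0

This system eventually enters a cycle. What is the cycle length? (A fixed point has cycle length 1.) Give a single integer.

Step 0: 1101
Step 1: G0=0(const) G1=G2=0 G2=G1=1 G3=G0=1 -> 0011
Step 2: G0=0(const) G1=G2=1 G2=G1=0 G3=G0=0 -> 0100
Step 3: G0=0(const) G1=G2=0 G2=G1=1 G3=G0=0 -> 0010
Step 4: G0=0(const) G1=G2=1 G2=G1=0 G3=G0=0 -> 0100
State from step 4 equals state from step 2 -> cycle length 2

Answer: 2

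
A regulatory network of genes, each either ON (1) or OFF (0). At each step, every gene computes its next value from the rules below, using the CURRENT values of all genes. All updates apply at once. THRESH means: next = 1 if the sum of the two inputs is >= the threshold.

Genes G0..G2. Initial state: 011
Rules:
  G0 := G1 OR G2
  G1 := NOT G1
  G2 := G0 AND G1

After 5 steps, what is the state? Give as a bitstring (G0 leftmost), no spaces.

Step 1: G0=G1|G2=1|1=1 G1=NOT G1=NOT 1=0 G2=G0&G1=0&1=0 -> 100
Step 2: G0=G1|G2=0|0=0 G1=NOT G1=NOT 0=1 G2=G0&G1=1&0=0 -> 010
Step 3: G0=G1|G2=1|0=1 G1=NOT G1=NOT 1=0 G2=G0&G1=0&1=0 -> 100
Step 4: G0=G1|G2=0|0=0 G1=NOT G1=NOT 0=1 G2=G0&G1=1&0=0 -> 010
Step 5: G0=G1|G2=1|0=1 G1=NOT G1=NOT 1=0 G2=G0&G1=0&1=0 -> 100

100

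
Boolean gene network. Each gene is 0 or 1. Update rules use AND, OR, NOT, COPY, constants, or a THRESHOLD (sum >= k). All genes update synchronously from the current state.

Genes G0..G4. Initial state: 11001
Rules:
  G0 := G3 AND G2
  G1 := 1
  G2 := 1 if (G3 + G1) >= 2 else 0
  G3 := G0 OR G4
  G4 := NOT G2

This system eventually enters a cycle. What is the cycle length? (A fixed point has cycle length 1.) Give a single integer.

Step 0: 11001
Step 1: G0=G3&G2=0&0=0 G1=1(const) G2=(0+1>=2)=0 G3=G0|G4=1|1=1 G4=NOT G2=NOT 0=1 -> 01011
Step 2: G0=G3&G2=1&0=0 G1=1(const) G2=(1+1>=2)=1 G3=G0|G4=0|1=1 G4=NOT G2=NOT 0=1 -> 01111
Step 3: G0=G3&G2=1&1=1 G1=1(const) G2=(1+1>=2)=1 G3=G0|G4=0|1=1 G4=NOT G2=NOT 1=0 -> 11110
Step 4: G0=G3&G2=1&1=1 G1=1(const) G2=(1+1>=2)=1 G3=G0|G4=1|0=1 G4=NOT G2=NOT 1=0 -> 11110
State from step 4 equals state from step 3 -> cycle length 1

Answer: 1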